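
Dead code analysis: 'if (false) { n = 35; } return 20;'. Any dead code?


condition is constant false, so the whole block is unreachable
Dead: 'if (false) { n = 35; }'


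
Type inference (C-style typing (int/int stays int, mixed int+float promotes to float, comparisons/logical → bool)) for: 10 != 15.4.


Operand types: int != float
Rule: comparison yields bool
Result type: bool


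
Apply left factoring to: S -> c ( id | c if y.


Common prefix: 'c'
Factored: S -> c S', S' -> ( id | if y


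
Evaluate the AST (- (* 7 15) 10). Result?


Evaluate inner: (* 7 15) = 105
Evaluate root: (- 105 10) = 95
Result: 95


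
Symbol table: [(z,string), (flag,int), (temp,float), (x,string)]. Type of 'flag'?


Lookup 'flag' → type int


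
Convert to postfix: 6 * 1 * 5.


Left to right (same or higher precedence on left)
Postfix: 6 1 * 5 *


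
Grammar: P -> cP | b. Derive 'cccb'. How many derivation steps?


Derivation: P => cP => ccP => cccP => cccb
Steps: 4


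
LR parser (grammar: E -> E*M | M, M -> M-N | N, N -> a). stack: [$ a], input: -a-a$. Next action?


'a' on top is the handle for N -> a
Action: reduce (N -> a)


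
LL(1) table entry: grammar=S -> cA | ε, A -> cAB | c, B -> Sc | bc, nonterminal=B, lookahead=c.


For [B, c]: 'c' ∈ FIRST(Sc)
Entry: B -> Sc


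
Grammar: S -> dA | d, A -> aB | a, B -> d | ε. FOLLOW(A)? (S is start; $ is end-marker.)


$ ∈ FOLLOW(S). For each A -> αBβ: add FIRST(β)\{ε} to FOLLOW(B); if β nullable, add FOLLOW(A).
FOLLOW(A) = {$}


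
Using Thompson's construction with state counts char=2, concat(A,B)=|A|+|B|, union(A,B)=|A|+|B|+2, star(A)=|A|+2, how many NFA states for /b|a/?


Syntax tree has 2 char leaf(s), 1 union(s), 0 star(s)
chars contribute 2×2 = 4; each union adds +2; each star adds +2
Total: 4 + 2 + 0 = 6 states


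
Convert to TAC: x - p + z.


Break into single-operator statements:
t1 = x - p
t2 = t1 + z


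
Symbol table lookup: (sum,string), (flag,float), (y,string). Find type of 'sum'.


Lookup 'sum' → type string


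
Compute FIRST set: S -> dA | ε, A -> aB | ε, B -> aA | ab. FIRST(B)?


Per alternative of B: FIRST(aA) = {a}; FIRST(ab) = {a}
FIRST(B) = {a}


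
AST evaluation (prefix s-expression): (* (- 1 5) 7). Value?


Evaluate inner: (- 1 5) = -4
Evaluate root: (* -4 7) = -28
Result: -28


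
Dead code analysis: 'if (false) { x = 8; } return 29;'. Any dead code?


condition is constant false, so the whole block is unreachable
Dead: 'if (false) { x = 8; }'


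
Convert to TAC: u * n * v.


Break into single-operator statements:
t1 = u * n
t2 = t1 * v


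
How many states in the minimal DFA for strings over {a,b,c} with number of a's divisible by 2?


Track (count of a) mod 2: states 0..1, accept at 0
Minimal DFA: 2 states


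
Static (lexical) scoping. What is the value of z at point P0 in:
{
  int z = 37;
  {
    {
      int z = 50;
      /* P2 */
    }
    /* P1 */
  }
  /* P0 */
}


z declared in the same block as P0
z = 37


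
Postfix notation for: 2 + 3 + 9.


Left to right (same or higher precedence on left)
Postfix: 2 3 + 9 +


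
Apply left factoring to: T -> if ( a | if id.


Common prefix: 'if'
Factored: T -> if T', T' -> ( a | id


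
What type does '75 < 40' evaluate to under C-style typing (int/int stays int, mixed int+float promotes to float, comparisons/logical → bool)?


Operand types: int < int
Rule: comparison yields bool
Result type: bool


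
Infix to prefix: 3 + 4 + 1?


left-to-right (same/higher precedence on left): tree is (+ (+ 3 4) 1)
Prefix: + + 3 4 1


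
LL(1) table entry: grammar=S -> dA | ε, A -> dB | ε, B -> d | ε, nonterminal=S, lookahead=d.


For [S, d]: 'd' ∈ FIRST(dA)
Entry: S -> dA


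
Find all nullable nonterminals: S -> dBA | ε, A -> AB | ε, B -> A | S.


A nonterminal is nullable iff some alternative derives ε (directly, or every symbol in it is nullable)
Nullable: {A, B, S}


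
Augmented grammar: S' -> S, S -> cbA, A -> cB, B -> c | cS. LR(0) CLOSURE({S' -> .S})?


Start: S' -> .S
For each item with dot before a nonterminal B, add B -> .γ for every B-production
Closure: [S' -> .S, S -> .cbA]


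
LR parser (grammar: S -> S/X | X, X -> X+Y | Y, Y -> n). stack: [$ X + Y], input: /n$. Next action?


handle 'X+Y' on top
Action: reduce (X -> X+Y)


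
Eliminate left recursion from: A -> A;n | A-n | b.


Left-recursive alternatives: A;n, A-n; non-recursive: b
Introduce A': A -> bA', A' -> ;nA' | -nA' | ε


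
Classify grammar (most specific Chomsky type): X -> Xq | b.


Left-linear: every RHS is a terminal or one nonterminal followed by a terminal
Classification: Type 3 (Regular)


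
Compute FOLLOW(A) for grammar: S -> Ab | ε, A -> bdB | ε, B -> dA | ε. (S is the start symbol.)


$ ∈ FOLLOW(S). For each A -> αBβ: add FIRST(β)\{ε} to FOLLOW(B); if β nullable, add FOLLOW(A).
FOLLOW(A) = {b}


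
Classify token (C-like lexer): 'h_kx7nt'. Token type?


Pattern: letter/underscore followed by alphanumerics, not a keyword
Type: IDENTIFIER


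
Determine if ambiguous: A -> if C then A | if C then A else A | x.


dangling else: 'if C then if C then x else x' parses two ways
Ambiguous


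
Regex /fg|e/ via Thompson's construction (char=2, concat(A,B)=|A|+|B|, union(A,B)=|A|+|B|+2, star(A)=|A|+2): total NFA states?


Syntax tree has 3 char leaf(s), 1 union(s), 0 star(s)
chars contribute 3×2 = 6; each union adds +2; each star adds +2
Total: 6 + 2 + 0 = 8 states


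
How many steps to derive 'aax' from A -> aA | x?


Derivation: A => aA => aaA => aax
Steps: 3


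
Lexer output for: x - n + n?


Scan left to right, longest-match per lexeme
Tokens: ID(x), OP(-), ID(n), OP(+), ID(n)


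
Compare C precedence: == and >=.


'>=' is relational (level 7); '==' is equality (level 6)
Higher level binds tighter
'>=' has higher precedence than '=='


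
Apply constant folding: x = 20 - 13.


20 - 13 = 7 at compile time
Optimized: x = 7


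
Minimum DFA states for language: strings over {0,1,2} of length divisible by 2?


Track length mod 2: states 0..1, accept at 0
Minimal DFA: 2 states


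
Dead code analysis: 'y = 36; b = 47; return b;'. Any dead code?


y is assigned but never read
Dead: 'y = 36'


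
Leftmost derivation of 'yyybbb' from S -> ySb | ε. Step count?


Derivation: S => ySb => yySbb => yyySbbb => yyybbb
Steps: 4


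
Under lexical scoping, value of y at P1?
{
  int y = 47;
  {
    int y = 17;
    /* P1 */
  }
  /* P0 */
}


y declared in the same block as P1
y = 17


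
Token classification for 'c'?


Pattern: letter/underscore followed by alphanumerics, not a keyword
Type: IDENTIFIER


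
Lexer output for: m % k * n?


Scan left to right, longest-match per lexeme
Tokens: ID(m), OP(%), ID(k), OP(*), ID(n)


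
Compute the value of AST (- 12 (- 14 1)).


Evaluate inner: (- 14 1) = 13
Evaluate root: (- 12 13) = -1
Result: -1


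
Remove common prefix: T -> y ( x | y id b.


Common prefix: 'y'
Factored: T -> y T', T' -> ( x | id b


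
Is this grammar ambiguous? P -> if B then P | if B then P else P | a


dangling else: 'if B then if B then a else a' parses two ways
Ambiguous


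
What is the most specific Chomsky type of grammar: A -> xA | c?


Right-linear: every RHS is a terminal or a terminal followed by one nonterminal
Classification: Type 3 (Regular)


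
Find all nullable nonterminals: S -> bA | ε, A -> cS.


A nonterminal is nullable iff some alternative derives ε (directly, or every symbol in it is nullable)
Nullable: {S}


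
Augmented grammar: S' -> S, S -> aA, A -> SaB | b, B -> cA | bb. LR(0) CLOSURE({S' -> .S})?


Start: S' -> .S
For each item with dot before a nonterminal B, add B -> .γ for every B-production
Closure: [S' -> .S, S -> .aA]


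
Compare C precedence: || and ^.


'^' is bitwise XOR (level 4); '||' is logical OR (level 1)
Higher level binds tighter
'^' has higher precedence than '||'


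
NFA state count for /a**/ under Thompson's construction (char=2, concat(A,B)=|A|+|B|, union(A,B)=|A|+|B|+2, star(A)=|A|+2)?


Syntax tree has 1 char leaf(s), 0 union(s), 2 star(s)
chars contribute 1×2 = 2; each union adds +2; each star adds +2
Total: 2 + 0 + 4 = 6 states


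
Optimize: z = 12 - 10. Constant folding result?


12 - 10 = 2 at compile time
Optimized: z = 2


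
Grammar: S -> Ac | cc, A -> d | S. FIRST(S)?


Per alternative of S: FIRST(Ac) = {c, d}; FIRST(cc) = {c}
FIRST(S) = {c, d}


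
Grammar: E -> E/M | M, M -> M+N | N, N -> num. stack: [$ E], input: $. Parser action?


start symbol E on stack, input exhausted
Action: accept


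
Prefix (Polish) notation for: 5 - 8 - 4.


left-to-right (same/higher precedence on left): tree is (- (- 5 8) 4)
Prefix: - - 5 8 4


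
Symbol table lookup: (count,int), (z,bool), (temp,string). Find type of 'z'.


Lookup 'z' → type bool


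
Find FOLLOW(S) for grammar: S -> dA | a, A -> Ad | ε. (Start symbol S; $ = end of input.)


$ ∈ FOLLOW(S). For each A -> αBβ: add FIRST(β)\{ε} to FOLLOW(B); if β nullable, add FOLLOW(A).
FOLLOW(S) = {$}


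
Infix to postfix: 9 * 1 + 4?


Left to right (same or higher precedence on left)
Postfix: 9 1 * 4 +


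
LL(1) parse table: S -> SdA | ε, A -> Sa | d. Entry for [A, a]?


For [A, a]: 'a' ∈ FIRST(Sa)
Entry: A -> Sa


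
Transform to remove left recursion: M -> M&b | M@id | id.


Left-recursive alternatives: M&b, M@id; non-recursive: id
Introduce M': M -> idM', M' -> &bM' | @idM' | ε


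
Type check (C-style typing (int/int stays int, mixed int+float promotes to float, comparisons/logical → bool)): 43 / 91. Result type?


Operand types: int / int
Rule: mixed int/float promotes to float; int/int stays int
Result type: int


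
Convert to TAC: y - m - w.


Break into single-operator statements:
t1 = y - m
t2 = t1 - w


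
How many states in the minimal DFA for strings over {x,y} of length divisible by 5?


Track length mod 5: states 0..4, accept at 0
Minimal DFA: 5 states


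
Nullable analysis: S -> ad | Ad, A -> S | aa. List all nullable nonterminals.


A nonterminal is nullable iff some alternative derives ε (directly, or every symbol in it is nullable)
Nullable: {}


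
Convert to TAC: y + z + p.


Break into single-operator statements:
t1 = y + z
t2 = t1 + p


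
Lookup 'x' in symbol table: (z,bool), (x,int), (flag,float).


Lookup 'x' → type int


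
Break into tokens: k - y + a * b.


Scan left to right, longest-match per lexeme
Tokens: ID(k), OP(-), ID(y), OP(+), ID(a), OP(*), ID(b)


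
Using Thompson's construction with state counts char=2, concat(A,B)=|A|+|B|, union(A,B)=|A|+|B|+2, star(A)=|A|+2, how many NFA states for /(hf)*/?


Syntax tree has 2 char leaf(s), 0 union(s), 1 star(s)
chars contribute 2×2 = 4; each union adds +2; each star adds +2
Total: 4 + 0 + 2 = 6 states


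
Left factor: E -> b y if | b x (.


Common prefix: 'b'
Factored: E -> b E', E' -> y if | x (


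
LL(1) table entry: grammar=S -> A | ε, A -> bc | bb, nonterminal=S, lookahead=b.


For [S, b]: 'b' ∈ FIRST(A)
Entry: S -> A


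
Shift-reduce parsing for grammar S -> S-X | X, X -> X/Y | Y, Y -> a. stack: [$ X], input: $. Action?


lookahead ∉ {/} so X won't extend; reduce S -> X
Action: reduce (S -> X)


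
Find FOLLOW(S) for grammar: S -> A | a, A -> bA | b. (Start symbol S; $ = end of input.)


$ ∈ FOLLOW(S). For each A -> αBβ: add FIRST(β)\{ε} to FOLLOW(B); if β nullable, add FOLLOW(A).
FOLLOW(S) = {$}


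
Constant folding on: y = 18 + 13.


18 + 13 = 31 at compile time
Optimized: y = 31


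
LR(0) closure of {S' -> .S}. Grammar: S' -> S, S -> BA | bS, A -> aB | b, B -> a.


Start: S' -> .S
For each item with dot before a nonterminal B, add B -> .γ for every B-production
Closure: [S' -> .S, S -> .BA, S -> .bS, B -> .a]


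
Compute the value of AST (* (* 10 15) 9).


Evaluate inner: (* 10 15) = 150
Evaluate root: (* 150 9) = 1350
Result: 1350


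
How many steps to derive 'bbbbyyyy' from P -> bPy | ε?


Derivation: P => bPy => bbPyy => bbbPyyy => bbbbPyyyy => bbbbyyyy
Steps: 5


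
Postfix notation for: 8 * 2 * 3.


Left to right (same or higher precedence on left)
Postfix: 8 2 * 3 *


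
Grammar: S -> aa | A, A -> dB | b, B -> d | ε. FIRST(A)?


Per alternative of A: FIRST(dB) = {d}; FIRST(b) = {b}
FIRST(A) = {b, d}


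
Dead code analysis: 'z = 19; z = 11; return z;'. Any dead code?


first assignment to z is overwritten before any read
Dead: 'z = 19'


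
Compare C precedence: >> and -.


'-' is additive (level 9); '>>' is shift (level 8)
Higher level binds tighter
'-' has higher precedence than '>>'


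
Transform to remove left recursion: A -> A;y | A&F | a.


Left-recursive alternatives: A;y, A&F; non-recursive: a
Introduce A': A -> aA', A' -> ;yA' | &FA' | ε


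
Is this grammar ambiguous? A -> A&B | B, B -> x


precedence layered via separate nonterminal B: deterministic
Unambiguous


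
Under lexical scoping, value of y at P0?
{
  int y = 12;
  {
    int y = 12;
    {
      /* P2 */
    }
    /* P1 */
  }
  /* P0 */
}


y declared in the same block as P0
y = 12


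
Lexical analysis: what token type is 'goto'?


Pattern: reserved word
Type: KEYWORD


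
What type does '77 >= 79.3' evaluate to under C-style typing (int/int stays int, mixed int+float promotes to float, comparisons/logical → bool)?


Operand types: int >= float
Rule: comparison yields bool
Result type: bool


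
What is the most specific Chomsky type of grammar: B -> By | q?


Left-linear: every RHS is a terminal or one nonterminal followed by a terminal
Classification: Type 3 (Regular)


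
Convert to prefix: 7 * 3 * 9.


left-to-right (same/higher precedence on left): tree is (* (* 7 3) 9)
Prefix: * * 7 3 9


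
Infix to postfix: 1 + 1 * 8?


* has higher precedence, evaluate 1*8 first
Postfix: 1 1 8 * +


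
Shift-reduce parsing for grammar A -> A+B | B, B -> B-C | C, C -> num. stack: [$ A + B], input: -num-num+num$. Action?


'-' can extend B; shift to build B -> B-C
Action: shift


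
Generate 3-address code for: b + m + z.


Break into single-operator statements:
t1 = b + m
t2 = t1 + z


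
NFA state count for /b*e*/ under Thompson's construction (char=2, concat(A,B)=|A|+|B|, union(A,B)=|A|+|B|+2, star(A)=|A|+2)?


Syntax tree has 2 char leaf(s), 0 union(s), 2 star(s)
chars contribute 2×2 = 4; each union adds +2; each star adds +2
Total: 4 + 0 + 4 = 8 states


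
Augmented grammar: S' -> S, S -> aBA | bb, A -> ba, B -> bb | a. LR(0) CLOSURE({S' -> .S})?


Start: S' -> .S
For each item with dot before a nonterminal B, add B -> .γ for every B-production
Closure: [S' -> .S, S -> .aBA, S -> .bb]


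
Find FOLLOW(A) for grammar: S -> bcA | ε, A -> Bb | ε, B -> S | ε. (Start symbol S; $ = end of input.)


$ ∈ FOLLOW(S). For each A -> αBβ: add FIRST(β)\{ε} to FOLLOW(B); if β nullable, add FOLLOW(A).
FOLLOW(A) = {$, b}


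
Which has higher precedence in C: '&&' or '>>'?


'>>' is shift (level 8); '&&' is logical AND (level 2)
Higher level binds tighter
'>>' has higher precedence than '&&'


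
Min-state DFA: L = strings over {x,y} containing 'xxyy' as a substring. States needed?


KMP-style automaton: 4 progress states + 1 absorbing accept = 5
Minimal DFA: 5 states


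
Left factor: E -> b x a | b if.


Common prefix: 'b'
Factored: E -> b E', E' -> x a | if


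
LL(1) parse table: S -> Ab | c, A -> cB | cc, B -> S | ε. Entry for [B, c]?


For [B, c]: 'c' ∈ FIRST(S)
Entry: B -> S


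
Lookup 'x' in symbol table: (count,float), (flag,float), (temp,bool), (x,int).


Lookup 'x' → type int


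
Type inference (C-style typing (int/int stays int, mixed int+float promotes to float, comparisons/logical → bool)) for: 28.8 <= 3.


Operand types: float <= int
Rule: comparison yields bool
Result type: bool


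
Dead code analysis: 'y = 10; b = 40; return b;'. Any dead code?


y is assigned but never read
Dead: 'y = 10'


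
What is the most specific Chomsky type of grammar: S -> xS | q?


Right-linear: every RHS is a terminal or a terminal followed by one nonterminal
Classification: Type 3 (Regular)


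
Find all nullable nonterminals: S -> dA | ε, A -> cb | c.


A nonterminal is nullable iff some alternative derives ε (directly, or every symbol in it is nullable)
Nullable: {S}


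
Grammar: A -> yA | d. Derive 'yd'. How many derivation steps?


Derivation: A => yA => yd
Steps: 2


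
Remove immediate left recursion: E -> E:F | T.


Left-recursive alternatives: E:F; non-recursive: T
Introduce E': E -> TE', E' -> :FE' | ε


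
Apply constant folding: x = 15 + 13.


15 + 13 = 28 at compile time
Optimized: x = 28


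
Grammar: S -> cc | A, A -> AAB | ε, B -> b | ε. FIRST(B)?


Per alternative of B: FIRST(b) = {b}; FIRST(ε) = {ε}
FIRST(B) = {b, ε}


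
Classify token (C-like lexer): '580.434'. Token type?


Pattern: digits with a decimal point
Type: FLOAT_LITERAL


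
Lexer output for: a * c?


Scan left to right, longest-match per lexeme
Tokens: ID(a), OP(*), ID(c)


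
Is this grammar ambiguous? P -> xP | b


right-linear, alternatives start with distinct terminals 'x' vs 'b': unique leftmost derivation
Unambiguous


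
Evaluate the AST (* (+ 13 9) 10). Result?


Evaluate inner: (+ 13 9) = 22
Evaluate root: (* 22 10) = 220
Result: 220


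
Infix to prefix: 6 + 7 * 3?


'*' binds tighter: tree is (+ 6 (* 7 3))
Prefix: + 6 * 7 3


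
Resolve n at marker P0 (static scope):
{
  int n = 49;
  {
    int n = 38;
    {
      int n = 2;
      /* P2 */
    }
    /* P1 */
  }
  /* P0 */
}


n declared in the same block as P0
n = 49


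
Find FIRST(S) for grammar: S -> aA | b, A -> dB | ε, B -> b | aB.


Per alternative of S: FIRST(aA) = {a}; FIRST(b) = {b}
FIRST(S) = {a, b}


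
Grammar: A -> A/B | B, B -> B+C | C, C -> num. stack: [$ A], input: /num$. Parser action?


shift '/' to continue A -> A/B
Action: shift


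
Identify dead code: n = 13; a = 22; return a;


n is assigned but never read
Dead: 'n = 13'


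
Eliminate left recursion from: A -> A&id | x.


Left-recursive alternatives: A&id; non-recursive: x
Introduce A': A -> xA', A' -> &idA' | ε


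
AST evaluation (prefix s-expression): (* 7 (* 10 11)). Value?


Evaluate inner: (* 10 11) = 110
Evaluate root: (* 7 110) = 770
Result: 770


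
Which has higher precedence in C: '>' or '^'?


'>' is relational (level 7); '^' is bitwise XOR (level 4)
Higher level binds tighter
'>' has higher precedence than '^'


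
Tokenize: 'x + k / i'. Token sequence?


Scan left to right, longest-match per lexeme
Tokens: ID(x), OP(+), ID(k), OP(/), ID(i)


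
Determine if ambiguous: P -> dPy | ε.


balanced d^n…y^n: each string has a unique parse
Unambiguous


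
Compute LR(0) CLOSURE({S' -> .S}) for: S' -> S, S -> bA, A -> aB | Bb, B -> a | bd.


Start: S' -> .S
For each item with dot before a nonterminal B, add B -> .γ for every B-production
Closure: [S' -> .S, S -> .bA]


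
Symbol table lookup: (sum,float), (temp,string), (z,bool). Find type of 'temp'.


Lookup 'temp' → type string


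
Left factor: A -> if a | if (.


Common prefix: 'if'
Factored: A -> if A', A' -> a | (


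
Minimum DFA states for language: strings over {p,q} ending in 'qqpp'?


Track the longest suffix of input matching a prefix of 'qqpp': 5 classes (prefixes of length 0..4)
Minimal DFA: 5 states


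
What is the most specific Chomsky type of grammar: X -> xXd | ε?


Single nonterminal LHS, but x^n d^n is not regular
Classification: Type 2 (Context-Free)


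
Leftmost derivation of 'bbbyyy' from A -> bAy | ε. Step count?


Derivation: A => bAy => bbAyy => bbbAyyy => bbbyyy
Steps: 4


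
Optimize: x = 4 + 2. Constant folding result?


4 + 2 = 6 at compile time
Optimized: x = 6


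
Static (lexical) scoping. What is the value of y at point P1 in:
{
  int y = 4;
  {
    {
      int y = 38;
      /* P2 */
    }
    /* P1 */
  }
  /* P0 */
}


P1's block does not declare y; resolves to the enclosing declaration at depth 0
y = 4


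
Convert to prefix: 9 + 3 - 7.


left-to-right (same/higher precedence on left): tree is (- (+ 9 3) 7)
Prefix: - + 9 3 7


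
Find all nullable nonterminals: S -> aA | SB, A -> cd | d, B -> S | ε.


A nonterminal is nullable iff some alternative derives ε (directly, or every symbol in it is nullable)
Nullable: {B}


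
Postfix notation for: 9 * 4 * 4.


Left to right (same or higher precedence on left)
Postfix: 9 4 * 4 *


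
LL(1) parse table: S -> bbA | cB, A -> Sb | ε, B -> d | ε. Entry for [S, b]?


For [S, b]: 'b' ∈ FIRST(bbA)
Entry: S -> bbA


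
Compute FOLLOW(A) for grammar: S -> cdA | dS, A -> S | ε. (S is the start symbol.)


$ ∈ FOLLOW(S). For each A -> αBβ: add FIRST(β)\{ε} to FOLLOW(B); if β nullable, add FOLLOW(A).
FOLLOW(A) = {$}


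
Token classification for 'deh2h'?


Pattern: letter/underscore followed by alphanumerics, not a keyword
Type: IDENTIFIER


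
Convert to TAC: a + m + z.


Break into single-operator statements:
t1 = a + m
t2 = t1 + z


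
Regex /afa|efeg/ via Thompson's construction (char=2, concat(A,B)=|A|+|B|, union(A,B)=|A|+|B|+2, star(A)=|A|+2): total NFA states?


Syntax tree has 7 char leaf(s), 1 union(s), 0 star(s)
chars contribute 7×2 = 14; each union adds +2; each star adds +2
Total: 14 + 2 + 0 = 16 states


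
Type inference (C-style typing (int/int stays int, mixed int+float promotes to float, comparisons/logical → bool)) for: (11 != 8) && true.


Operand types: bool && bool
Rule: logical operators take bool operands and yield bool
Result type: bool


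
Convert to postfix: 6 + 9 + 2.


Left to right (same or higher precedence on left)
Postfix: 6 9 + 2 +


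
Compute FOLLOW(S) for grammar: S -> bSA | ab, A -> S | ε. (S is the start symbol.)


$ ∈ FOLLOW(S). For each A -> αBβ: add FIRST(β)\{ε} to FOLLOW(B); if β nullable, add FOLLOW(A).
FOLLOW(S) = {$, a, b}


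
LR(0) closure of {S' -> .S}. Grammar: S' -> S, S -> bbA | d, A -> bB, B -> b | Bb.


Start: S' -> .S
For each item with dot before a nonterminal B, add B -> .γ for every B-production
Closure: [S' -> .S, S -> .bbA, S -> .d]


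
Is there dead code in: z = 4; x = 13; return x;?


z is assigned but never read
Dead: 'z = 4'


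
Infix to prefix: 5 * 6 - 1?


left-to-right (same/higher precedence on left): tree is (- (* 5 6) 1)
Prefix: - * 5 6 1


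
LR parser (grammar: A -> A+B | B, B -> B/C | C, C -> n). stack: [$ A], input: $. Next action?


start symbol A on stack, input exhausted
Action: accept


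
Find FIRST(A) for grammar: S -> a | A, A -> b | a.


Per alternative of A: FIRST(b) = {b}; FIRST(a) = {a}
FIRST(A) = {a, b}


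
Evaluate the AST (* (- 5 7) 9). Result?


Evaluate inner: (- 5 7) = -2
Evaluate root: (* -2 9) = -18
Result: -18


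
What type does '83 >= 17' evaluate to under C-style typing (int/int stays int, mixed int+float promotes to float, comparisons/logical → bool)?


Operand types: int >= int
Rule: comparison yields bool
Result type: bool


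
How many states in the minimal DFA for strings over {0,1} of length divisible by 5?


Track length mod 5: states 0..4, accept at 0
Minimal DFA: 5 states


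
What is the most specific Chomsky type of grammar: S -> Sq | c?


Left-linear: every RHS is a terminal or one nonterminal followed by a terminal
Classification: Type 3 (Regular)


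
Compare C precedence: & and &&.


'&' is bitwise AND (level 5); '&&' is logical AND (level 2)
Higher level binds tighter
'&' has higher precedence than '&&'


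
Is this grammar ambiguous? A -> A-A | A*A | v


'v-v*v' has two parse trees (no precedence encoded between - and *)
Ambiguous


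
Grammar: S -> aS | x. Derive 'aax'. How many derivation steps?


Derivation: S => aS => aaS => aax
Steps: 3


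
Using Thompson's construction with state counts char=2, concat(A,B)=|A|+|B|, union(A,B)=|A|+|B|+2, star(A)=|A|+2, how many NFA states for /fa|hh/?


Syntax tree has 4 char leaf(s), 1 union(s), 0 star(s)
chars contribute 4×2 = 8; each union adds +2; each star adds +2
Total: 8 + 2 + 0 = 10 states


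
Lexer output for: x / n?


Scan left to right, longest-match per lexeme
Tokens: ID(x), OP(/), ID(n)


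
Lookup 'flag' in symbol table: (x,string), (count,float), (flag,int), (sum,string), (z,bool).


Lookup 'flag' → type int


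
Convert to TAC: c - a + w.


Break into single-operator statements:
t1 = c - a
t2 = t1 + w


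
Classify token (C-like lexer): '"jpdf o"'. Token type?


Pattern: double-quoted sequence
Type: STRING_LITERAL


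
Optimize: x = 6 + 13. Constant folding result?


6 + 13 = 19 at compile time
Optimized: x = 19


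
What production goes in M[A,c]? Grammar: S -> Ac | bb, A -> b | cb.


For [A, c]: 'c' ∈ FIRST(cb)
Entry: A -> cb


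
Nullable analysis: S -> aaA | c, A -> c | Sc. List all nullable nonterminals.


A nonterminal is nullable iff some alternative derives ε (directly, or every symbol in it is nullable)
Nullable: {}


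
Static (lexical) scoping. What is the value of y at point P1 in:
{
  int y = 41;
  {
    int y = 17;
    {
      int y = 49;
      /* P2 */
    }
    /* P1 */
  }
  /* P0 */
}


y declared in the same block as P1
y = 17


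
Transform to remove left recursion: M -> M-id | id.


Left-recursive alternatives: M-id; non-recursive: id
Introduce M': M -> idM', M' -> -idM' | ε


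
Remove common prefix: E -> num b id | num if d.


Common prefix: 'num'
Factored: E -> num E', E' -> b id | if d


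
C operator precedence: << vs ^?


'<<' is shift (level 8); '^' is bitwise XOR (level 4)
Higher level binds tighter
'<<' has higher precedence than '^'


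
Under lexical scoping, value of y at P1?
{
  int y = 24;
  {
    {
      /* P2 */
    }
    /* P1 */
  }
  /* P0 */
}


P1's block does not declare y; resolves to the enclosing declaration at depth 0
y = 24


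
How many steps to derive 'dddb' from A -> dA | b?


Derivation: A => dA => ddA => dddA => dddb
Steps: 4


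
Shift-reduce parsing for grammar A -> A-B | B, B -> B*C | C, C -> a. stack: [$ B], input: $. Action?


lookahead ∉ {*} so B won't extend; reduce A -> B
Action: reduce (A -> B)


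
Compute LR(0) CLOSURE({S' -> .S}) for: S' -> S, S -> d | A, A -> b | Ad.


Start: S' -> .S
For each item with dot before a nonterminal B, add B -> .γ for every B-production
Closure: [S' -> .S, S -> .d, S -> .A, A -> .b, A -> .Ad]


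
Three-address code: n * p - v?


Break into single-operator statements:
t1 = n * p
t2 = t1 - v


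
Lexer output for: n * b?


Scan left to right, longest-match per lexeme
Tokens: ID(n), OP(*), ID(b)


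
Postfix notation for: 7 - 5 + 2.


Left to right (same or higher precedence on left)
Postfix: 7 5 - 2 +


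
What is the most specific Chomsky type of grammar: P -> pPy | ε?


Single nonterminal LHS, but p^n y^n is not regular
Classification: Type 2 (Context-Free)


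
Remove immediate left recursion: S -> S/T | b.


Left-recursive alternatives: S/T; non-recursive: b
Introduce S': S -> bS', S' -> /TS' | ε


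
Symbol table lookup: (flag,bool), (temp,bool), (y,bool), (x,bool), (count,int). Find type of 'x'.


Lookup 'x' → type bool


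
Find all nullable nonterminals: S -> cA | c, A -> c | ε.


A nonterminal is nullable iff some alternative derives ε (directly, or every symbol in it is nullable)
Nullable: {A}


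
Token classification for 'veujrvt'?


Pattern: letter/underscore followed by alphanumerics, not a keyword
Type: IDENTIFIER


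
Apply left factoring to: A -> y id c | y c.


Common prefix: 'y'
Factored: A -> y A', A' -> id c | c


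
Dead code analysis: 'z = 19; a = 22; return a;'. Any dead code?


z is assigned but never read
Dead: 'z = 19'


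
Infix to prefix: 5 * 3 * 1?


left-to-right (same/higher precedence on left): tree is (* (* 5 3) 1)
Prefix: * * 5 3 1


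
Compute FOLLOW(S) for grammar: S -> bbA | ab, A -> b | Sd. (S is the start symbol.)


$ ∈ FOLLOW(S). For each A -> αBβ: add FIRST(β)\{ε} to FOLLOW(B); if β nullable, add FOLLOW(A).
FOLLOW(S) = {$, d}


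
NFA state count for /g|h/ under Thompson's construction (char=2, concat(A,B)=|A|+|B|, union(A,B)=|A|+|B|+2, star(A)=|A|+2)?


Syntax tree has 2 char leaf(s), 1 union(s), 0 star(s)
chars contribute 2×2 = 4; each union adds +2; each star adds +2
Total: 4 + 2 + 0 = 6 states


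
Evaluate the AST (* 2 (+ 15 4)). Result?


Evaluate inner: (+ 15 4) = 19
Evaluate root: (* 2 19) = 38
Result: 38


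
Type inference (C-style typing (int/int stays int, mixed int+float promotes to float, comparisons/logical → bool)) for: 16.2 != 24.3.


Operand types: float != float
Rule: comparison yields bool
Result type: bool


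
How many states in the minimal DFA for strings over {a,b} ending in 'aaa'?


Track the longest suffix of input matching a prefix of 'aaa': 4 classes (prefixes of length 0..3)
Minimal DFA: 4 states


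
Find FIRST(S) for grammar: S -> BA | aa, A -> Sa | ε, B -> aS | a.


Per alternative of S: FIRST(BA) = {a}; FIRST(aa) = {a}
FIRST(S) = {a}


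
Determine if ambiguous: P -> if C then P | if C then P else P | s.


dangling else: 'if C then if C then s else s' parses two ways
Ambiguous


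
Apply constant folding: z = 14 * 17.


14 * 17 = 238 at compile time
Optimized: z = 238


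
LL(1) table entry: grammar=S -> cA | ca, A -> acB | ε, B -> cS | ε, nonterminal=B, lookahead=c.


For [B, c]: 'c' ∈ FIRST(cS)
Entry: B -> cS


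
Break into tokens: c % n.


Scan left to right, longest-match per lexeme
Tokens: ID(c), OP(%), ID(n)


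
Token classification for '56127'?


Pattern: digits only
Type: INTEGER_LITERAL


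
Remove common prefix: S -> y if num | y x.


Common prefix: 'y'
Factored: S -> y S', S' -> if num | x


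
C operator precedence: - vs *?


'*' is multiplicative (level 10); '-' is additive (level 9)
Higher level binds tighter
'*' has higher precedence than '-'


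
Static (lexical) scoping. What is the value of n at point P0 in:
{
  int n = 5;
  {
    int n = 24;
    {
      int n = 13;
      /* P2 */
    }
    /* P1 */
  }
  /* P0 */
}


n declared in the same block as P0
n = 5


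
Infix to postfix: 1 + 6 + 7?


Left to right (same or higher precedence on left)
Postfix: 1 6 + 7 +


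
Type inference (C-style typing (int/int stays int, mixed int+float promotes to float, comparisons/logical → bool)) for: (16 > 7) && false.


Operand types: bool && bool
Rule: logical operators take bool operands and yield bool
Result type: bool


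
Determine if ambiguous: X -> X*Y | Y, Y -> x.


precedence layered via separate nonterminal Y: deterministic
Unambiguous


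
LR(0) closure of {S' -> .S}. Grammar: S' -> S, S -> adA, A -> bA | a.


Start: S' -> .S
For each item with dot before a nonterminal B, add B -> .γ for every B-production
Closure: [S' -> .S, S -> .adA]


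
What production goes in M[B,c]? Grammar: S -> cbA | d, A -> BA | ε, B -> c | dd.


For [B, c]: 'c' ∈ FIRST(c)
Entry: B -> c


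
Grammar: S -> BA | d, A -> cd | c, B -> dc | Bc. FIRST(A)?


Per alternative of A: FIRST(cd) = {c}; FIRST(c) = {c}
FIRST(A) = {c}


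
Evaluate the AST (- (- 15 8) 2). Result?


Evaluate inner: (- 15 8) = 7
Evaluate root: (- 7 2) = 5
Result: 5


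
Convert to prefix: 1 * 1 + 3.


left-to-right (same/higher precedence on left): tree is (+ (* 1 1) 3)
Prefix: + * 1 1 3


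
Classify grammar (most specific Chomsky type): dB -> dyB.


LHS has context (more than one symbol) and |LHS| ≤ |RHS|
Classification: Type 1 (Context-Sensitive)


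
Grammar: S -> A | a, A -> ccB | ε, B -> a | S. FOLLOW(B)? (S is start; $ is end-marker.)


$ ∈ FOLLOW(S). For each A -> αBβ: add FIRST(β)\{ε} to FOLLOW(B); if β nullable, add FOLLOW(A).
FOLLOW(B) = {$}


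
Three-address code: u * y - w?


Break into single-operator statements:
t1 = u * y
t2 = t1 - w


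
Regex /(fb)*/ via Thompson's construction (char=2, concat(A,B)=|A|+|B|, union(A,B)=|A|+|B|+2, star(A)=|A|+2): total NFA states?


Syntax tree has 2 char leaf(s), 0 union(s), 1 star(s)
chars contribute 2×2 = 4; each union adds +2; each star adds +2
Total: 4 + 0 + 2 = 6 states


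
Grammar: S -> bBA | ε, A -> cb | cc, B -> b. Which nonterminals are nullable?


A nonterminal is nullable iff some alternative derives ε (directly, or every symbol in it is nullable)
Nullable: {S}


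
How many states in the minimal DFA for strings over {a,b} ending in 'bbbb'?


Track the longest suffix of input matching a prefix of 'bbbb': 5 classes (prefixes of length 0..4)
Minimal DFA: 5 states


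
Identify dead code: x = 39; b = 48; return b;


x is assigned but never read
Dead: 'x = 39'


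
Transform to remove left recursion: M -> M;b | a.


Left-recursive alternatives: M;b; non-recursive: a
Introduce M': M -> aM', M' -> ;bM' | ε


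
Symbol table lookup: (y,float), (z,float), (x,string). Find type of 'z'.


Lookup 'z' → type float


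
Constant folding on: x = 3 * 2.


3 * 2 = 6 at compile time
Optimized: x = 6


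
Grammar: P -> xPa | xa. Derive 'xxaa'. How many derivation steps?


Derivation: P => xPa => xxaa
Steps: 2


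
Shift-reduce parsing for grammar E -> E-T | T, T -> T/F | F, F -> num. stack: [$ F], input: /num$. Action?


'F' (not preceded by T/) is the handle for T -> F
Action: reduce (T -> F)


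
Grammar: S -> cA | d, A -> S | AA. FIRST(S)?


Per alternative of S: FIRST(cA) = {c}; FIRST(d) = {d}
FIRST(S) = {c, d}


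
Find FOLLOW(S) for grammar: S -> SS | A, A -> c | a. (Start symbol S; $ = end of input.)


$ ∈ FOLLOW(S). For each A -> αBβ: add FIRST(β)\{ε} to FOLLOW(B); if β nullable, add FOLLOW(A).
FOLLOW(S) = {$, a, c}


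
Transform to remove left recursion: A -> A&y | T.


Left-recursive alternatives: A&y; non-recursive: T
Introduce A': A -> TA', A' -> &yA' | ε


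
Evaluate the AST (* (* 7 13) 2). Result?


Evaluate inner: (* 7 13) = 91
Evaluate root: (* 91 2) = 182
Result: 182


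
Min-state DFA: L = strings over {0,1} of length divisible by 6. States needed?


Track length mod 6: states 0..5, accept at 0
Minimal DFA: 6 states


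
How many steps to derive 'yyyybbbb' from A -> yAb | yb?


Derivation: A => yAb => yyAbb => yyyAbbb => yyyybbbb
Steps: 4


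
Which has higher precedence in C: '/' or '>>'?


'/' is multiplicative (level 10); '>>' is shift (level 8)
Higher level binds tighter
'/' has higher precedence than '>>'


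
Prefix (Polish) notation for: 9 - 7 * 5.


'*' binds tighter: tree is (- 9 (* 7 5))
Prefix: - 9 * 7 5


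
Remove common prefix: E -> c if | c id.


Common prefix: 'c'
Factored: E -> c E', E' -> if | id


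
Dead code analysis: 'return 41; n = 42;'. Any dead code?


statement follows a return and is unreachable
Dead: 'n = 42'


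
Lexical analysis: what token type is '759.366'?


Pattern: digits with a decimal point
Type: FLOAT_LITERAL


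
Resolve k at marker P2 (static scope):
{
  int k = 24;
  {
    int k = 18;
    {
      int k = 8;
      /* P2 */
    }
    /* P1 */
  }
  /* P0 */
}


k declared in the same block as P2
k = 8


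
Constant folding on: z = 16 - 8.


16 - 8 = 8 at compile time
Optimized: z = 8


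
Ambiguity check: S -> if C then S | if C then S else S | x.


dangling else: 'if C then if C then x else x' parses two ways
Ambiguous


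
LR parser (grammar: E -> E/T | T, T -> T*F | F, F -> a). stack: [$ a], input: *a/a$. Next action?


'a' on top is the handle for F -> a
Action: reduce (F -> a)


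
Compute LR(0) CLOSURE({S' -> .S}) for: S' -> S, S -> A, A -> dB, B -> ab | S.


Start: S' -> .S
For each item with dot before a nonterminal B, add B -> .γ for every B-production
Closure: [S' -> .S, S -> .A, A -> .dB]


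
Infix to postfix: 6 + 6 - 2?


Left to right (same or higher precedence on left)
Postfix: 6 6 + 2 -


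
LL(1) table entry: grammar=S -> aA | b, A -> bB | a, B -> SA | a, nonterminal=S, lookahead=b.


For [S, b]: 'b' ∈ FIRST(b)
Entry: S -> b


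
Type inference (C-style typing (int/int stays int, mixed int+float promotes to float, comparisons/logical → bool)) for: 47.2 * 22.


Operand types: float * int
Rule: mixed int/float promotes to float; int/int stays int
Result type: float


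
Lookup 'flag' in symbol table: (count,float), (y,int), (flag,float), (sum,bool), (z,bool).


Lookup 'flag' → type float


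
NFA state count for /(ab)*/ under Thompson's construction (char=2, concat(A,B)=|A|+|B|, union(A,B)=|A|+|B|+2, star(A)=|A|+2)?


Syntax tree has 2 char leaf(s), 0 union(s), 1 star(s)
chars contribute 2×2 = 4; each union adds +2; each star adds +2
Total: 4 + 0 + 2 = 6 states


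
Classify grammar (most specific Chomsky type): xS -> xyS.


LHS has context (more than one symbol) and |LHS| ≤ |RHS|
Classification: Type 1 (Context-Sensitive)


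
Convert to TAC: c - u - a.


Break into single-operator statements:
t1 = c - u
t2 = t1 - a


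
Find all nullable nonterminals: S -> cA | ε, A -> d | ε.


A nonterminal is nullable iff some alternative derives ε (directly, or every symbol in it is nullable)
Nullable: {A, S}


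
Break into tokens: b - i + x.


Scan left to right, longest-match per lexeme
Tokens: ID(b), OP(-), ID(i), OP(+), ID(x)


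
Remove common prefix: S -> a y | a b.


Common prefix: 'a'
Factored: S -> a S', S' -> y | b


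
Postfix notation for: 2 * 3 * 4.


Left to right (same or higher precedence on left)
Postfix: 2 3 * 4 *


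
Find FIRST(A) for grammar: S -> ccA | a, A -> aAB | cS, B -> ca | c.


Per alternative of A: FIRST(aAB) = {a}; FIRST(cS) = {c}
FIRST(A) = {a, c}


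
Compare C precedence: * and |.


'*' is multiplicative (level 10); '|' is bitwise OR (level 3)
Higher level binds tighter
'*' has higher precedence than '|'


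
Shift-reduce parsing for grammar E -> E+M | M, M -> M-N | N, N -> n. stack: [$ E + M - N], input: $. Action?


handle 'M-N' on top
Action: reduce (M -> M-N)


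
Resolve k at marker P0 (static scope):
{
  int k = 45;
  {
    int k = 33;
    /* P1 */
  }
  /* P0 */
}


k declared in the same block as P0
k = 45


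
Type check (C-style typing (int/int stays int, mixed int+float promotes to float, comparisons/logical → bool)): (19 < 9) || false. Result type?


Operand types: bool || bool
Rule: logical operators take bool operands and yield bool
Result type: bool


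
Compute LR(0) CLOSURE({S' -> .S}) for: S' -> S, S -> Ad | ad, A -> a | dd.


Start: S' -> .S
For each item with dot before a nonterminal B, add B -> .γ for every B-production
Closure: [S' -> .S, S -> .Ad, S -> .ad, A -> .a, A -> .dd]


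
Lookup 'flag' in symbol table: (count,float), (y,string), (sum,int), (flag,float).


Lookup 'flag' → type float
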